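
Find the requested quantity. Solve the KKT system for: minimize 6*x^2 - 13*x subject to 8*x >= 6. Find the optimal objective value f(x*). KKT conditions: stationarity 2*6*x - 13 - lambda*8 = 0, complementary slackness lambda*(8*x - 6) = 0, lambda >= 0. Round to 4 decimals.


Step 1: Try lambda = 0 (constraint inactive).
Stationarity: 2*6*x - 13 = 0
x* = 13/(2*6) = 13/12 = 1.0833 (rounded; the exact value 13/12 is used below)
Check constraint: 8*1.0833 = 8.6664 >= 6 -- satisfied.
Step 2: Compute optimal value.
f(x*) = 6*(13/12)^2 - 13*(13/12) = -7.0417


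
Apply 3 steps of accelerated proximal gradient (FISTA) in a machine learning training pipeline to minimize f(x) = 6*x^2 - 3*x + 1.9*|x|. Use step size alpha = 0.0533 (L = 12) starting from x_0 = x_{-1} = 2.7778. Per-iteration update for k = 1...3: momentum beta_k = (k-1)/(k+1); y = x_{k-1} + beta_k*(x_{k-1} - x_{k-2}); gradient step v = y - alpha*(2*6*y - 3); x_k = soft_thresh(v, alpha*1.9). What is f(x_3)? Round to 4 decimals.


FISTA on f(x) = 6*x^2 - 3*x + 1.9*|x|
L = 12, alpha = 0.0533
Iteration 1: beta = 0.0, y = 2.7778 + 0.0*(2.7778 - 2.7778) = 2.7778
  grad(y) = 30.3336, v = y - alpha*grad = 1.161
  prox(v) = soft_thresh(1.161, 0.1013) = 1.0597
Iteration 2: beta = 0.3333, y = 1.0597 + 0.3333*(1.0597 - 2.7778) = 0.4871
  grad(y) = 2.8448, v = y - alpha*grad = 0.3354
  prox(v) = soft_thresh(0.3354, 0.1013) = 0.2342
Iteration 3: beta = 0.5, y = 0.2342 + 0.5*(0.2342 - 1.0597) = -0.1786
  grad(y) = -5.1435, v = y - alpha*grad = 0.0955
  prox(v) = soft_thresh(0.0955, 0.1013) = 0.0
f(x_3) = 6*0.0^2 - 3*0.0 + 1.9*|0.0| = 0.0


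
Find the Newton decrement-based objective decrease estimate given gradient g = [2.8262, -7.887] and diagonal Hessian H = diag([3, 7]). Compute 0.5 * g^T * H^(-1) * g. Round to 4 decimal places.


Step 1: H is diagonal, so H^(-1) * g = [0.9421, -1.1267].
Step 2: g^T H^(-1) g = sum_i g_i^2 / H_ii
  = (2.8262)^2/3 + (-7.887)^2/7
  = 2.6625 + 8.8864 = 11.5489
Step 3: Objective decrease = 0.5 * g^T H^(-1) g = 5.7744


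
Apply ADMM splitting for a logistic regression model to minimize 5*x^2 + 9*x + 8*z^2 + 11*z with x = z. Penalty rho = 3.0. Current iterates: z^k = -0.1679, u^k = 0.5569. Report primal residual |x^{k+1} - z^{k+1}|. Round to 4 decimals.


ADMM iteration with rho = 3.0, z^k = -0.1679, u^k = 0.5569
Step 1: x-update.
Minimize 5*x^2 + 9*x + (3.0/2)*(x + 0.1679 + 0.5569)^2
FOC: (2*5 + 3.0)*x = -9 + 3.0*(-0.1679 - 0.5569)
x^{k+1} = -0.8596
Step 2: z-update.
Minimize 8*z^2 + 11*z + (3.0/2)*(-0.8596 - z + 0.5569)^2
FOC: (2*8 + 3.0)*z = -11 + 3.0*(-0.8596 + 0.5569)
z^{k+1} = -0.6267
Step 3: u-update.
u^{k+1} = 0.5569 - 0.8596 + 0.6267 = 0.3241
Step 4: Primal residual = |-0.8596 + 0.6267| = 0.2328


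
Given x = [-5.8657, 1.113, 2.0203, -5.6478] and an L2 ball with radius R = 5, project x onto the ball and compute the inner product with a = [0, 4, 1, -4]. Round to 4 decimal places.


Step 1: Compute ||x|| (intermediates to 6 decimals).
||x|| = sqrt((-5.8657)^2 + 1.113^2 + 2.0203^2 + (-5.6478)^2) = 8.463124
Step 2: Project.
Since ||x|| > R, scale = R/||x|| = 5/8.463124 = 0.590798, proj(x) = scale * x
proj(x) = [-3.465444, 0.657558, 1.193589, -3.336709]
Step 3: Dot product.
a^T * proj(x) = 0*(-3.465444) + 4*0.657558 + 1*1.193589 - 4*(-3.336709) = 17.1707


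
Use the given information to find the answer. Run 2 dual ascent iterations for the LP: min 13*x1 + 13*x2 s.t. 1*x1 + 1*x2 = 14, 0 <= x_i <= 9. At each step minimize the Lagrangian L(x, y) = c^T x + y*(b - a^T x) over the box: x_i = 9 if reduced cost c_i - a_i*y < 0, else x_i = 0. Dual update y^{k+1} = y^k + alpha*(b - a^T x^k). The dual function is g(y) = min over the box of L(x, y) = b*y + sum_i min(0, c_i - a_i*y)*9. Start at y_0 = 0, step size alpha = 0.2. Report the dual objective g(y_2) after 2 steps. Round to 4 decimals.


Dual ascent for LP: min 13*x1 + 13*x2, 1*x1 + 1*x2 = 14, 0 <= x_i <= 9
Step 1: y^k = 0.0, reduced costs: (13.0, 13.0)
  x^k = (0.0, 0.0), subgradient = b - a^T x = 14.0
  y^{k+1} = 0.0 + 0.2*14.0 = 2.8
Step 2: y^k = 2.8, reduced costs: (10.2, 10.2)
  x^k = (0.0, 0.0), subgradient = b - a^T x = 14.0
  y^{k+1} = 2.8 + 0.2*14.0 = 5.6
Dual objective at y_2 = 5.6: reduced costs (7.4, 7.4), box minimizer x = (0.0, 0.0)
g(y_2) = b*y + (c1 - a1*y)*x1 + (c2 - a2*y)*x2 = 14*5.6 + 7.4*0.0 + 7.4*0.0 = 78.4 + 0.0 + 0.0 = 78.4


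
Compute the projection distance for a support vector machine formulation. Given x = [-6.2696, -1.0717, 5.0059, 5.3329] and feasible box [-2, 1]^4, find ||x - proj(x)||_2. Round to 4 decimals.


Project each component onto [-2, 1].
clip(-6.2696) = -2.0, clip(-1.0717) = -1.0717, clip(5.0059) = 1.0, clip(5.3329) = 1.0
Projection = [-2.0, -1.0717, 1.0, 1.0]
Squared diffs: [18.2295, 0.0, 16.0472, 18.774]
Distance = sqrt(53.0507) = 7.2836


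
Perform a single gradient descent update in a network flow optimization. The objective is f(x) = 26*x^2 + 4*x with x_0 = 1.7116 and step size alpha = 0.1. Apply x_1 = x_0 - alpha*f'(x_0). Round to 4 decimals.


We compute the gradient at x_0 and apply the update.
f'(x) = 52*x + 4
f'(1.7116) = 52*1.7116 + 4 = 93.0032
x_1 = 1.7116 - 0.1*93.0032 = -7.5887


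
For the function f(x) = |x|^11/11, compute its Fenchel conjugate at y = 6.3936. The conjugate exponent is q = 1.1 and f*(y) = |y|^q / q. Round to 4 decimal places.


The conjugate exponent q satisfies 1/p + 1/q = 1.
p = 11, so q = 11/(11 - 1) = 1.1
|y|^q = 6.3936^1.1 = 7.697
f*(6.3936) = 7.697 / 1.1 = 6.9972


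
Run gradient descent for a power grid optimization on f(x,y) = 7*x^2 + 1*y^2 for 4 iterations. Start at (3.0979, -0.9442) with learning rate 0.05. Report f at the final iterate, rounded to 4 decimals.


Gradient descent on f(x,y) = 7*x^2 + 1*y^2.
Starting point: (3.0979, -0.9442), alpha = 0.05
Step 1: grad_x = 2*7*3.0979 = 43.3706, grad_y = 2*1*-0.9442 = -1.8884
  x_1 = 3.0979 - 0.05*43.3706 = 0.9294
  y_1 = -0.9442 - 0.05*-1.8884 = -0.8498
Step 2: grad_x = 2*7*0.9294 = 13.0112, grad_y = 2*1*-0.8498 = -1.6996
  x_2 = 0.9294 - 0.05*13.0112 = 0.2788
  y_2 = -0.8498 - 0.05*-1.6996 = -0.7648
Step 3: grad_x = 2*7*0.2788 = 3.9034, grad_y = 2*1*-0.7648 = -1.5296
  x_3 = 0.2788 - 0.05*3.9034 = 0.0836
  y_3 = -0.7648 - 0.05*-1.5296 = -0.6883
Step 4: grad_x = 2*7*0.0836 = 1.171, grad_y = 2*1*-0.6883 = -1.3766
  x_4 = 0.0836 - 0.05*1.171 = 0.0251
  y_4 = -0.6883 - 0.05*-1.3766 = -0.6195
f(0.0251, -0.6195) = 7*0.0251^2 + 1*(-0.6195)^2 = 0.3882


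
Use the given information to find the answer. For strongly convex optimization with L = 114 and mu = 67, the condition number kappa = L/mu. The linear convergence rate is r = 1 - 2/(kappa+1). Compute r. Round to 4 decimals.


Step 1: Compute the condition number.
kappa = L/mu = 114/67 = 1.7015
Step 2: Compute the convergence rate.
r = 1 - 2/(kappa + 1) = 1 - 2*mu/(L + mu) = (L - mu)/(L + mu) = 47/181 = 0.2597


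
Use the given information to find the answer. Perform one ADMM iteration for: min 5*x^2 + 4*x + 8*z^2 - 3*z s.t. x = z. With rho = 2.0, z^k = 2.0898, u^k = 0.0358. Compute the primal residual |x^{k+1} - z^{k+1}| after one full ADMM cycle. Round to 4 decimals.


ADMM iteration with rho = 2.0, z^k = 2.0898, u^k = 0.0358
Step 1: x-update.
Minimize 5*x^2 + 4*x + (2.0/2)*(x - 2.0898 + 0.0358)^2
FOC: (2*5 + 2.0)*x = -4 + 2.0*(2.0898 - 0.0358)
x^{k+1} = 0.009
Step 2: z-update.
Minimize 8*z^2 - 3*z + (2.0/2)*(0.009 - z + 0.0358)^2
FOC: (2*8 + 2.0)*z = 3 + 2.0*(0.009 + 0.0358)
z^{k+1} = 0.1716
Step 3: u-update.
u^{k+1} = 0.0358 + 0.009 - 0.1716 = -0.1268
Step 4: Primal residual = |0.009 - 0.1716| = 0.1626


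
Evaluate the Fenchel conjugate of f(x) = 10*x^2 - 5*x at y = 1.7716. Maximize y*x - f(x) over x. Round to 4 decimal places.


f*(y) = sup_x {y*x - a*x^2 - b*x} = sup_x {(y-b)*x - a*x^2}
FOC: (y - b) - 2a*x = 0 => x* = (y - b)/(2a)
x* = (1.7716 + 5)/(2*10) = 0.3386
f*(1.7716) = (y-b)^2/(4a) = (1.7716 + 5)^2/(4*10)
= 45.8546/40 = 1.1464


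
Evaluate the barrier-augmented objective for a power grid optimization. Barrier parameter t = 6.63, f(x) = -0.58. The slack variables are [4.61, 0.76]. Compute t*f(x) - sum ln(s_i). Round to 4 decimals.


Step 1: Compute log-barrier.
ln values: [1.5282, -0.2744]
phi = -(1.5282 - 0.2744) = -1.2538
Step 2: Compute augmented objective.
t*f(x) = 6.63*-0.58 = -3.8454
Total = -3.8454 - 1.2538 = -5.0992


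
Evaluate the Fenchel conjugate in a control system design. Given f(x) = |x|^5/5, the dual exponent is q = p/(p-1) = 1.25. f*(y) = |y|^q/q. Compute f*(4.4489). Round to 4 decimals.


The conjugate exponent q satisfies 1/p + 1/q = 1.
p = 5, so q = 5/(5 - 1) = 1.25
|y|^q = 4.4489^1.25 = 6.4612
f*(4.4489) = 6.4612 / 1.25 = 5.169


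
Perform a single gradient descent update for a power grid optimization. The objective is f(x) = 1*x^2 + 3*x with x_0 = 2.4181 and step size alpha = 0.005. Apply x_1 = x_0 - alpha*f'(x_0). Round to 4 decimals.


We compute the gradient at x_0 and apply the update.
f'(x) = 2*x + 3
f'(2.4181) = 2*2.4181 + 3 = 7.8362
x_1 = 2.4181 - 0.005*7.8362 = 2.3789


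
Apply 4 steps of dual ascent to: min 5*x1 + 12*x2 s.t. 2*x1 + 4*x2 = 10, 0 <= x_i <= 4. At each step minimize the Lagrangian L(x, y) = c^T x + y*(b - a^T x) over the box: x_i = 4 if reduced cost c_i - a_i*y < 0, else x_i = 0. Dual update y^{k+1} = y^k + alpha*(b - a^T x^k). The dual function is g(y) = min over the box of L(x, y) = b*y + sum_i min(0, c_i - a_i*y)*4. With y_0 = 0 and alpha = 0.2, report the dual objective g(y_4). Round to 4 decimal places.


Dual ascent for LP: min 5*x1 + 12*x2, 2*x1 + 4*x2 = 10, 0 <= x_i <= 4
Step 1: y^k = 0.0, reduced costs: (5.0, 12.0)
  x^k = (0.0, 0.0), subgradient = b - a^T x = 10.0
  y^{k+1} = 0.0 + 0.2*10.0 = 2.0
Step 2: y^k = 2.0, reduced costs: (1.0, 4.0)
  x^k = (0.0, 0.0), subgradient = b - a^T x = 10.0
  y^{k+1} = 2.0 + 0.2*10.0 = 4.0
Step 3: y^k = 4.0, reduced costs: (-3.0, -4.0)
  x^k = (4.0, 4.0), subgradient = b - a^T x = -14.0
  y^{k+1} = 4.0 + 0.2*-14.0 = 1.2
Step 4: y^k = 1.2, reduced costs: (2.6, 7.2)
  x^k = (0.0, 0.0), subgradient = b - a^T x = 10.0
  y^{k+1} = 1.2 + 0.2*10.0 = 3.2
Dual objective at y_4 = 3.2: reduced costs (-1.4, -0.8), box minimizer x = (4.0, 4.0)
g(y_4) = b*y + (c1 - a1*y)*x1 + (c2 - a2*y)*x2 = 10*3.2 + (-1.4)*4.0 + (-0.8)*4.0 = 32.0 - 5.6 - 3.2 = 23.2


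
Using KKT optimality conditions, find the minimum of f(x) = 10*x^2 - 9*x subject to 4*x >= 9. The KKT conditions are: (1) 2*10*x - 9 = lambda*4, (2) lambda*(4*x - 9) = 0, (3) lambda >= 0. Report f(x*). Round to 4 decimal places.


Step 1: Try lambda = 0 (constraint inactive).
x_unc = 9/(2*10) = 0.45
Check: 4*0.45 = 1.8 < 9 -- violated!
Step 2: Constraint must be active: 4*x = 9
x* = 9/4 = 2.25
lambda = (2*10*2.25 - 9)/4 = 9.0
Step 3: Compute optimal value.
f(x*) = 10*2.25^2 - 9*2.25 = 30.375


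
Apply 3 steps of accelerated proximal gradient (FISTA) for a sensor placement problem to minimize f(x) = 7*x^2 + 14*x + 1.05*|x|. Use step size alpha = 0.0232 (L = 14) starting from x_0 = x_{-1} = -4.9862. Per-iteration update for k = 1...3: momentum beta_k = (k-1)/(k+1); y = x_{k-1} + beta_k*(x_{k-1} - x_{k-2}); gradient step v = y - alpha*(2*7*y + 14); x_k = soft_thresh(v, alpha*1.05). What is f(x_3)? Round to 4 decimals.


FISTA on f(x) = 7*x^2 + 14*x + 1.05*|x|
L = 14, alpha = 0.0232
Iteration 1: beta = 0.0, y = -4.9862 + 0.0*(-4.9862 + 4.9862) = -4.9862
  grad(y) = -55.8068, v = y - alpha*grad = -3.6915
  prox(v) = soft_thresh(-3.6915, 0.0244) = -3.6671
Iteration 2: beta = 0.3333, y = -3.6671 + 0.3333*(-3.6671 + 4.9862) = -3.2274
  grad(y) = -31.184, v = y - alpha*grad = -2.504
  prox(v) = soft_thresh(-2.504, 0.0244) = -2.4796
Iteration 3: beta = 0.5, y = -2.4796 + 0.5*(-2.4796 + 3.6671) = -1.8858
  grad(y) = -12.4018, v = y - alpha*grad = -1.5981
  prox(v) = soft_thresh(-1.5981, 0.0244) = -1.5738
f(x_3) = 7*(-1.5738)^2 + 14*(-1.5738) + 1.05*|-1.5738| = -3.0432


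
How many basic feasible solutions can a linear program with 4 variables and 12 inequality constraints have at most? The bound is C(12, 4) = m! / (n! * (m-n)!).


Each vertex corresponds to some choice of n active constraints out of m, so the number of vertices is at most C(m, n) = m! / (n!(m-n)!).
m = 12, n = 4
Numerator: 12 * 11 * 10 * 9
Denominator: 4! = 24
C(12, 4) = 495


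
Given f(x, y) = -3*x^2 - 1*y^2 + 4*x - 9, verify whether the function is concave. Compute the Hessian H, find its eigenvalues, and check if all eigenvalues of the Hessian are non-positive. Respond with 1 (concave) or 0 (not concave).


The Hessian of f(x,y) = -3*x^2 - 1*y^2 + 4*x - 9 is:
H = [[-6, 0], [0, -2]]
Trace = -6 - 2 = -8
Determinant = -6*-2 - (0)^2 = 12
Discriminant = (-8)^2 - 4*12 = 16.0
Eigenvalues: lambda_1 = -6.0, lambda_2 = -2.0
The function is concave.

1


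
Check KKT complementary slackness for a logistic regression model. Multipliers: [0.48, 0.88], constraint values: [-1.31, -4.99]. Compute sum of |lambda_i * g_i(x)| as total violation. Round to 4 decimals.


KKT complementary slackness check:
lambda_1 * g_1 = 0.48 * -1.31 = -0.6288
lambda_2 * g_2 = 0.88 * -4.99 = -4.3912
Total violation = 0.6288 + 4.3912 = 5.02


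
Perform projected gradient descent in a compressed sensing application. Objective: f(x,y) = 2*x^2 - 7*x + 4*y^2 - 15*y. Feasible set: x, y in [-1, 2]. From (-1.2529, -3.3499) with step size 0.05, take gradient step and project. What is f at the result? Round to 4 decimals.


Step 1: Compute gradient at (-1.2529, -3.3499).
grad_x = 2*2*-1.2529 - 7 = -12.0116
grad_y = 2*4*-3.3499 - 15 = -41.7992
Step 2: Gradient step.
x_raw = -1.2529 - 0.05*-12.0116 = -0.6523
y_raw = -3.3499 - 0.05*-41.7992 = -1.2599
Step 3: Project onto [-1, 2].
x_proj = clip(-0.6523) = -0.6523
y_proj = clip(-1.2599) = -1.0
Step 4: Evaluate f.
f(-0.6523, -1.0) = 24.4173


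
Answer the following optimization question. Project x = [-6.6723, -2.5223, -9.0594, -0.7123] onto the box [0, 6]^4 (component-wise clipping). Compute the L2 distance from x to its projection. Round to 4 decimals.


Project each component onto [0, 6].
clip(-6.6723) = 0.0, clip(-2.5223) = 0.0, clip(-9.0594) = 0.0, clip(-0.7123) = 0.0
Projection = [0.0, 0.0, 0.0, 0.0]
Squared diffs: [44.5196, 6.362, 82.0727, 0.5074]
Distance = sqrt(133.4617) = 11.5526


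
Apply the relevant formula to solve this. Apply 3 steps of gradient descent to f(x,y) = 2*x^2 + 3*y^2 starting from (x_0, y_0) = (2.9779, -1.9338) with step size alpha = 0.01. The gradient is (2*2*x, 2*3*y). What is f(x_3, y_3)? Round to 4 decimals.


Gradient descent on f(x,y) = 2*x^2 + 3*y^2.
Starting point: (2.9779, -1.9338), alpha = 0.01
Step 1: grad_x = 2*2*2.9779 = 11.9116, grad_y = 2*3*-1.9338 = -11.6028
  x_1 = 2.9779 - 0.01*11.9116 = 2.8588
  y_1 = -1.9338 - 0.01*-11.6028 = -1.8178
Step 2: grad_x = 2*2*2.8588 = 11.4351, grad_y = 2*3*-1.8178 = -10.9066
  x_2 = 2.8588 - 0.01*11.4351 = 2.7444
  y_2 = -1.8178 - 0.01*-10.9066 = -1.7087
Step 3: grad_x = 2*2*2.7444 = 10.9777, grad_y = 2*3*-1.7087 = -10.2522
  x_3 = 2.7444 - 0.01*10.9777 = 2.6347
  y_3 = -1.7087 - 0.01*-10.2522 = -1.6062
f(2.6347, -1.6062) = 2*2.6347^2 + 3*(-1.6062)^2 = 21.6223


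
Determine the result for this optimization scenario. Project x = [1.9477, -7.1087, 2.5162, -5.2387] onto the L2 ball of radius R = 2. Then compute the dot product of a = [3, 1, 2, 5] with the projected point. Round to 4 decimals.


Step 1: Compute ||x|| (intermediates to 6 decimals).
||x|| = sqrt(1.9477^2 + (-7.1087)^2 + 2.5162^2 + (-5.2387)^2) = 9.386287
Step 2: Project.
Since ||x|| > R, scale = R/||x|| = 2/9.386287 = 0.213077, proj(x) = scale * x
proj(x) = [0.41501, -1.5147, 0.536144, -1.116246]
Step 3: Dot product.
a^T * proj(x) = 3*0.41501 + 1*(-1.5147) + 2*0.536144 + 5*(-1.116246) = -4.7786


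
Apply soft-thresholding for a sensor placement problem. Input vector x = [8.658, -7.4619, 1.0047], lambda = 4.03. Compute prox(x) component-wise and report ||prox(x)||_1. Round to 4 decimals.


Soft-thresholding with lambda = 4.03:
prox(8.658) = sign(8.658)*max(|8.658| - 4.03, 0) = 4.628
prox(-7.4619) = sign(-7.4619)*max(|-7.4619| - 4.03, 0) = -3.4319
prox(1.0047) = sign(1.0047)*max(|1.0047| - 4.03, 0) = 0.0
prox(x) = [4.628, -3.4319, 0.0]
||prox(x)||_1 = 4.628 + 3.4319 + 0.0 = 8.0599


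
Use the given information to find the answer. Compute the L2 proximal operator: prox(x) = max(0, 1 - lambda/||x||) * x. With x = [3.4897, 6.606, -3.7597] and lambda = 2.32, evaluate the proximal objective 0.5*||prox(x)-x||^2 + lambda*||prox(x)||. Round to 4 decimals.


Step 1: Compute ||x||.
||x|| = 8.3638
Step 2: Compute scaling factor.
scale = max(0, 1 - 2.32/8.3638) = 0.7226
Step 3: prox(x) = [2.5217, 4.7736, -2.7168]
||prox(x)|| = 6.0438
Step 4: Proximal objective.
0.5*||prox-x||^2 = 2.6912
lambda*||prox|| = 14.0216
Total = 16.7127


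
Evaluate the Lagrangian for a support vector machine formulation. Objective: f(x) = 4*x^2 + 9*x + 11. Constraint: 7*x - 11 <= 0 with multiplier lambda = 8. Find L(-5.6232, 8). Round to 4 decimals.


Step 1: Evaluate f(x).
f(-5.6232) = 4*(-5.6232)^2 + 9*(-5.6232) + 11 = 86.8727
Step 2: Evaluate g(x).
g(-5.6232) = 7*-5.6232 - 11 = -50.3624
Step 3: Compute Lagrangian.
L = 86.8727 + 8*-50.3624 = -316.0265


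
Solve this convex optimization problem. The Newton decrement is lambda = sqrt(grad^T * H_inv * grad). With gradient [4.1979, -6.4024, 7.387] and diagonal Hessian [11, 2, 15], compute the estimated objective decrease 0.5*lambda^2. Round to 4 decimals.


Step 1: H is diagonal, so H^(-1) * g = [0.3816, -3.2012, 0.4925].
Step 2: g^T H^(-1) g = sum_i g_i^2 / H_ii
  = (4.1979)^2/11 + (-6.4024)^2/2 + (7.387)^2/15
  = 1.602 + 20.4954 + 3.6379 = 25.7352
Step 3: Objective decrease = 0.5 * g^T H^(-1) g = 12.8676


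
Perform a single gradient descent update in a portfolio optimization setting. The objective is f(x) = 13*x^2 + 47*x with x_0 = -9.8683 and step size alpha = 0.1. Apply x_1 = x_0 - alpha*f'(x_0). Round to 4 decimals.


We compute the gradient at x_0 and apply the update.
f'(x) = 26*x + 47
f'(-9.8683) = 26*-9.8683 + 47 = -209.5758
x_1 = -9.8683 - 0.1*-209.5758 = 11.0893


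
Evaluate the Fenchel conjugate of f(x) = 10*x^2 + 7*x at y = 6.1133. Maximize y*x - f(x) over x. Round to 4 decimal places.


f*(y) = sup_x {y*x - a*x^2 - b*x} = sup_x {(y-b)*x - a*x^2}
FOC: (y - b) - 2a*x = 0 => x* = (y - b)/(2a)
x* = (6.1133 - 7)/(2*10) = -0.0443
f*(6.1133) = (y-b)^2/(4a) = (6.1133 - 7)^2/(4*10)
= 0.7862/40 = 0.0197


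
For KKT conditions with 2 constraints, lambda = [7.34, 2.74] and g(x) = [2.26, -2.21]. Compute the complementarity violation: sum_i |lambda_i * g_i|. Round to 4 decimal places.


KKT complementary slackness check:
lambda_1 * g_1 = 7.34 * 2.26 = 16.5884
lambda_2 * g_2 = 2.74 * -2.21 = -6.0554
Total violation = 16.5884 + 6.0554 = 22.6438


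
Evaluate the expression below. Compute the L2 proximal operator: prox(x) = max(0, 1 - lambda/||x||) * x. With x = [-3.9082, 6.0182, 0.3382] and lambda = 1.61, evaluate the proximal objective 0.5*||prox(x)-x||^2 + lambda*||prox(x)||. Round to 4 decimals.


Step 1: Compute ||x||.
||x|| = 7.1838
Step 2: Compute scaling factor.
scale = max(0, 1 - 1.61/7.1838) = 0.7759
Step 3: prox(x) = [-3.0323, 4.6694, 0.2624]
||prox(x)|| = 5.5738
Step 4: Proximal objective.
0.5*||prox-x||^2 = 1.2961
lambda*||prox|| = 8.9738
Total = 10.2699


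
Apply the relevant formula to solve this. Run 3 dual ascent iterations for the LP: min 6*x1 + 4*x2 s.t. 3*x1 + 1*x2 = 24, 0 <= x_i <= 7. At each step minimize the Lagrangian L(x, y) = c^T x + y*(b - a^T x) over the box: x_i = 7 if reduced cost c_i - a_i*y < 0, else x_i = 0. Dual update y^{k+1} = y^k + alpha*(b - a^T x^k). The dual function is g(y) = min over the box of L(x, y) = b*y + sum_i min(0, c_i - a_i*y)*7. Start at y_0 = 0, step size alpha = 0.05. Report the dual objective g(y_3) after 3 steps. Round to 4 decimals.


Dual ascent for LP: min 6*x1 + 4*x2, 3*x1 + 1*x2 = 24, 0 <= x_i <= 7
Step 1: y^k = 0.0, reduced costs: (6.0, 4.0)
  x^k = (0.0, 0.0), subgradient = b - a^T x = 24.0
  y^{k+1} = 0.0 + 0.05*24.0 = 1.2
Step 2: y^k = 1.2, reduced costs: (2.4, 2.8)
  x^k = (0.0, 0.0), subgradient = b - a^T x = 24.0
  y^{k+1} = 1.2 + 0.05*24.0 = 2.4
Step 3: y^k = 2.4, reduced costs: (-1.2, 1.6)
  x^k = (7.0, 0.0), subgradient = b - a^T x = 3.0
  y^{k+1} = 2.4 + 0.05*3.0 = 2.55
Dual objective at y_3 = 2.55: reduced costs (-1.65, 1.45), box minimizer x = (7.0, 0.0)
g(y_3) = b*y + (c1 - a1*y)*x1 + (c2 - a2*y)*x2 = 24*2.55 + (-1.65)*7.0 + 1.45*0.0 = 61.2 - 11.55 + 0.0 = 49.65


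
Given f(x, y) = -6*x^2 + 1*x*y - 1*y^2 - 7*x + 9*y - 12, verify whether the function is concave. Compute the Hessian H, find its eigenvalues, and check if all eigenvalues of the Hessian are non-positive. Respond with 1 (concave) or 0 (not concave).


The Hessian of f(x,y) = -6*x^2 + 1*x*y - 1*y^2 - 7*x + 9*y - 12 is:
H = [[-12, 1], [1, -2]]
Trace = -12 - 2 = -14
Determinant = -12*-2 - (1)^2 = 23
Discriminant = (-14)^2 - 4*23 = 104.0
Eigenvalues: lambda_1 = -12.099, lambda_2 = -1.901
The function is concave.

1


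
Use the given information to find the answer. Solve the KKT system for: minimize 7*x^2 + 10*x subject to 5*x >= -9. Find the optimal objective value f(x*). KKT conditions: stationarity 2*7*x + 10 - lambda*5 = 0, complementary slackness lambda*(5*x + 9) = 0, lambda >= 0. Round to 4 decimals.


Step 1: Try lambda = 0 (constraint inactive).
Stationarity: 2*7*x + 10 = 0
x* = -10/(2*7) = -5/7 = -0.7143 (rounded; the exact value -5/7 is used below)
Check constraint: 5*-0.7143 = -3.5715 >= -9 -- satisfied.
Step 2: Compute optimal value.
f(x*) = 7*(-5/7)^2 + 10*(-5/7) = -3.5714


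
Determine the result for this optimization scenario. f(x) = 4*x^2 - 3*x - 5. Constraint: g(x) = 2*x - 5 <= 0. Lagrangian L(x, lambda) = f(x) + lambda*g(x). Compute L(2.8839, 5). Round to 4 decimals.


Step 1: Evaluate f(x).
f(2.8839) = 4*2.8839^2 - 3*2.8839 - 5 = 19.6158
Step 2: Evaluate g(x).
g(2.8839) = 2*2.8839 - 5 = 0.7678
Step 3: Compute Lagrangian.
L = 19.6158 + 5*0.7678 = 23.4548


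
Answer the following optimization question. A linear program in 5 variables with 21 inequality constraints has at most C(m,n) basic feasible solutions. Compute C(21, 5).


Each vertex corresponds to some choice of n active constraints out of m, so the number of vertices is at most C(m, n) = m! / (n!(m-n)!).
m = 21, n = 5
Numerator: 21 * 20 * 19 * 18 * 17
Denominator: 5! = 120
C(21, 5) = 20349


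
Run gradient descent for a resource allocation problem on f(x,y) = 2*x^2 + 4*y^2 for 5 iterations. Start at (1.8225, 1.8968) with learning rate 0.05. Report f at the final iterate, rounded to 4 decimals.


Gradient descent on f(x,y) = 2*x^2 + 4*y^2.
Starting point: (1.8225, 1.8968), alpha = 0.05
Step 1: grad_x = 2*2*1.8225 = 7.29, grad_y = 2*4*1.8968 = 15.1744
  x_1 = 1.8225 - 0.05*7.29 = 1.458
  y_1 = 1.8968 - 0.05*15.1744 = 1.1381
Step 2: grad_x = 2*2*1.458 = 5.832, grad_y = 2*4*1.1381 = 9.1046
  x_2 = 1.458 - 0.05*5.832 = 1.1664
  y_2 = 1.1381 - 0.05*9.1046 = 0.6828
Step 3: grad_x = 2*2*1.1664 = 4.6656, grad_y = 2*4*0.6828 = 5.4628
  x_3 = 1.1664 - 0.05*4.6656 = 0.9331
  y_3 = 0.6828 - 0.05*5.4628 = 0.4097
Step 4: grad_x = 2*2*0.9331 = 3.7325, grad_y = 2*4*0.4097 = 3.2777
  x_4 = 0.9331 - 0.05*3.7325 = 0.7465
  y_4 = 0.4097 - 0.05*3.2777 = 0.2458
Step 5: grad_x = 2*2*0.7465 = 2.986, grad_y = 2*4*0.2458 = 1.9666
  x_5 = 0.7465 - 0.05*2.986 = 0.5972
  y_5 = 0.2458 - 0.05*1.9666 = 0.1475
f(0.5972, 0.1475) = 2*0.5972^2 + 4*0.1475^2 = 0.8003


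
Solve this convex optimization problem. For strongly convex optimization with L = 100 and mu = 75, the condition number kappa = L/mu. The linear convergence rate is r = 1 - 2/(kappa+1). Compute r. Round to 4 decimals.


Step 1: Compute the condition number.
kappa = L/mu = 100/75 = 1.3333
Step 2: Compute the convergence rate.
r = 1 - 2/(kappa + 1) = 1 - 2*mu/(L + mu) = (L - mu)/(L + mu) = 25/175 = 0.1429


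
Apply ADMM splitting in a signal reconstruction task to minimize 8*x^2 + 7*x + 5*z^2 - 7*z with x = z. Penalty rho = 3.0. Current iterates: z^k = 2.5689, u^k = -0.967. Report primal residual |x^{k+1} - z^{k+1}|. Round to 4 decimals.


ADMM iteration with rho = 3.0, z^k = 2.5689, u^k = -0.967
Step 1: x-update.
Minimize 8*x^2 + 7*x + (3.0/2)*(x - 2.5689 - 0.967)^2
FOC: (2*8 + 3.0)*x = -7 + 3.0*(2.5689 + 0.967)
x^{k+1} = 0.1899
Step 2: z-update.
Minimize 5*z^2 - 7*z + (3.0/2)*(0.1899 - z - 0.967)^2
FOC: (2*5 + 3.0)*z = 7 + 3.0*(0.1899 - 0.967)
z^{k+1} = 0.3591
Step 3: u-update.
u^{k+1} = -0.967 + 0.1899 - 0.3591 = -1.1362
Step 4: Primal residual = |0.1899 - 0.3591| = 0.1692


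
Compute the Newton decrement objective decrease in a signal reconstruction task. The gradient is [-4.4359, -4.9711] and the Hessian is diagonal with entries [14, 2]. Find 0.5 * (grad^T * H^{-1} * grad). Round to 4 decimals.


Step 1: H is diagonal, so H^(-1) * g = [-0.3169, -2.4856].
Step 2: g^T H^(-1) g = sum_i g_i^2 / H_ii
  = (-4.4359)^2/14 + (-4.9711)^2/2
  = 1.4055 + 12.3559 = 13.7614
Step 3: Objective decrease = 0.5 * g^T H^(-1) g = 6.8807


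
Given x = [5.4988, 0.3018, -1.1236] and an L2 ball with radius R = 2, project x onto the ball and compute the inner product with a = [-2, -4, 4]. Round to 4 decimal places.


Step 1: Compute ||x|| (intermediates to 6 decimals).
||x|| = sqrt(5.4988^2 + 0.3018^2 + (-1.1236)^2) = 5.62053
Step 2: Project.
Since ||x|| > R, scale = R/||x|| = 2/5.62053 = 0.355838, proj(x) = scale * x
proj(x) = [1.956682, 0.107392, -0.39982]
Step 3: Dot product.
a^T * proj(x) = -2*1.956682 - 4*0.107392 + 4*(-0.39982) = -5.9422


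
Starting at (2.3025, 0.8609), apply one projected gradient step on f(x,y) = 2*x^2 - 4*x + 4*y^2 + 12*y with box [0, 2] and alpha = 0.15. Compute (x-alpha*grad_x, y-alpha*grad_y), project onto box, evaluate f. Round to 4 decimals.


Step 1: Compute gradient at (2.3025, 0.8609).
grad_x = 2*2*2.3025 - 4 = 5.21
grad_y = 2*4*0.8609 + 12 = 18.8872
Step 2: Gradient step.
x_raw = 2.3025 - 0.15*5.21 = 1.521
y_raw = 0.8609 - 0.15*18.8872 = -1.9722
Step 3: Project onto [0, 2].
x_proj = clip(1.521) = 1.521
y_proj = clip(-1.9722) = 0.0
Step 4: Evaluate f.
f(1.521, 0.0) = -1.4571


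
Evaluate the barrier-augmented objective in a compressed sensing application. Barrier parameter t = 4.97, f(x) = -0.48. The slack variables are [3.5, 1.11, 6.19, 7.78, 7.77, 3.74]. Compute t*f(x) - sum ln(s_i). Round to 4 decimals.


Step 1: Compute log-barrier.
ln values: [1.2528, 0.1044, 1.8229, 2.0516, 2.0503, 1.3191]
phi = -(1.2528 + 0.1044 + 1.8229 + 2.0516 + 2.0503 + 1.3191) = -8.601
Step 2: Compute augmented objective.
t*f(x) = 4.97*-0.48 = -2.3856
Total = -2.3856 - 8.601 = -10.9866


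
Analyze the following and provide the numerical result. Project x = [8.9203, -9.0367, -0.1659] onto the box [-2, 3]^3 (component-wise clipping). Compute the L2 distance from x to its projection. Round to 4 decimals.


Project each component onto [-2, 3].
clip(8.9203) = 3.0, clip(-9.0367) = -2.0, clip(-0.1659) = -0.1659
Projection = [3.0, -2.0, -0.1659]
Squared diffs: [35.05, 49.5151, 0.0]
Distance = sqrt(84.5651) = 9.1959


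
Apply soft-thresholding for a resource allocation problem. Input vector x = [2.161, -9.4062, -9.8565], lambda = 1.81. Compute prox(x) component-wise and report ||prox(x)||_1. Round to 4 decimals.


Soft-thresholding with lambda = 1.81:
prox(2.161) = sign(2.161)*max(|2.161| - 1.81, 0) = 0.351
prox(-9.4062) = sign(-9.4062)*max(|-9.4062| - 1.81, 0) = -7.5962
prox(-9.8565) = sign(-9.8565)*max(|-9.8565| - 1.81, 0) = -8.0465
prox(x) = [0.351, -7.5962, -8.0465]
||prox(x)||_1 = 0.351 + 7.5962 + 8.0465 = 15.9937


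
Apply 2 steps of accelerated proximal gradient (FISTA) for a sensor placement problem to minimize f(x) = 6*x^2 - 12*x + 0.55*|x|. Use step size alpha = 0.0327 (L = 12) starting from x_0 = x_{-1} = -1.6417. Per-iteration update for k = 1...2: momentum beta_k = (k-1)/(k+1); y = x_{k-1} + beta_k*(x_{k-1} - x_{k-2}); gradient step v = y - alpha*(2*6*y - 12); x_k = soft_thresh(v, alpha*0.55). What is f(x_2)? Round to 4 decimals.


FISTA on f(x) = 6*x^2 - 12*x + 0.55*|x|
L = 12, alpha = 0.0327
Iteration 1: beta = 0.0, y = -1.6417 + 0.0*(-1.6417 + 1.6417) = -1.6417
  grad(y) = -31.7004, v = y - alpha*grad = -0.6051
  prox(v) = soft_thresh(-0.6051, 0.018) = -0.5871
Iteration 2: beta = 0.3333, y = -0.5871 + 0.3333*(-0.5871 + 1.6417) = -0.2356
  grad(y) = -14.827, v = y - alpha*grad = 0.2493
  prox(v) = soft_thresh(0.2493, 0.018) = 0.2313
f(x_2) = 6*0.2313^2 - 12*0.2313 + 0.55*|0.2313| = -2.3272


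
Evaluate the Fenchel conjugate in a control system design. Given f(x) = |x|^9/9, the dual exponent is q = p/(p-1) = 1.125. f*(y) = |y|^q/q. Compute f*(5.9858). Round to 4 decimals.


The conjugate exponent q satisfies 1/p + 1/q = 1.
p = 9, so q = 9/(9 - 1) = 1.125
|y|^q = 5.9858^1.125 = 7.4862
f*(5.9858) = 7.4862 / 1.125 = 6.6544


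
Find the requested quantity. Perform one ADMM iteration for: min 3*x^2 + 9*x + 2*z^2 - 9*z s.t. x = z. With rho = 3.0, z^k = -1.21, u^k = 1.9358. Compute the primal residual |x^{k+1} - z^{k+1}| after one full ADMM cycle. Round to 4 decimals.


ADMM iteration with rho = 3.0, z^k = -1.21, u^k = 1.9358
Step 1: x-update.
Minimize 3*x^2 + 9*x + (3.0/2)*(x + 1.21 + 1.9358)^2
FOC: (2*3 + 3.0)*x = -9 + 3.0*(-1.21 - 1.9358)
x^{k+1} = -2.0486
Step 2: z-update.
Minimize 2*z^2 - 9*z + (3.0/2)*(-2.0486 - z + 1.9358)^2
FOC: (2*2 + 3.0)*z = 9 + 3.0*(-2.0486 + 1.9358)
z^{k+1} = 1.2374
Step 3: u-update.
u^{k+1} = 1.9358 - 2.0486 - 1.2374 = -1.3502
Step 4: Primal residual = |-2.0486 - 1.2374| = 3.286


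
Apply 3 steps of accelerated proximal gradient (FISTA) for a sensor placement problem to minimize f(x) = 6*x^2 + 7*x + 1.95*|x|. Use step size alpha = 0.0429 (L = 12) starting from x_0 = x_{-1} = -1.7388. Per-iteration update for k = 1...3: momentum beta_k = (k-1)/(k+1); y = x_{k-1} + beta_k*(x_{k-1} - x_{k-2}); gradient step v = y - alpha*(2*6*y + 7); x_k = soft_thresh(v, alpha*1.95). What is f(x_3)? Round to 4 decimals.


FISTA on f(x) = 6*x^2 + 7*x + 1.95*|x|
L = 12, alpha = 0.0429
Iteration 1: beta = 0.0, y = -1.7388 + 0.0*(-1.7388 + 1.7388) = -1.7388
  grad(y) = -13.8656, v = y - alpha*grad = -1.144
  prox(v) = soft_thresh(-1.144, 0.0837) = -1.0603
Iteration 2: beta = 0.3333, y = -1.0603 + 0.3333*(-1.0603 + 1.7388) = -0.8341
  grad(y) = -3.0098, v = y - alpha*grad = -0.705
  prox(v) = soft_thresh(-0.705, 0.0837) = -0.6214
Iteration 3: beta = 0.5, y = -0.6214 + 0.5*(-0.6214 + 1.0603) = -0.4019
  grad(y) = 2.1771, v = y - alpha*grad = -0.4953
  prox(v) = soft_thresh(-0.4953, 0.0837) = -0.4116
f(x_3) = 6*(-0.4116)^2 + 7*(-0.4116) + 1.95*|-0.4116| = -1.0621


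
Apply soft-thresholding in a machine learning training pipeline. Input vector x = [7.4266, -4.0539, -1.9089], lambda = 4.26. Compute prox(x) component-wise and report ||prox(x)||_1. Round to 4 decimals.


Soft-thresholding with lambda = 4.26:
prox(7.4266) = sign(7.4266)*max(|7.4266| - 4.26, 0) = 3.1666
prox(-4.0539) = sign(-4.0539)*max(|-4.0539| - 4.26, 0) = 0.0
prox(-1.9089) = sign(-1.9089)*max(|-1.9089| - 4.26, 0) = 0.0
prox(x) = [3.1666, 0.0, 0.0]
||prox(x)||_1 = 3.1666 + 0.0 + 0.0 = 3.1666


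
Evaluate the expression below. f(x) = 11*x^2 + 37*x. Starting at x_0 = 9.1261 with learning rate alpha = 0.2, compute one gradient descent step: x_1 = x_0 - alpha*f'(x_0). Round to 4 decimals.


We compute the gradient at x_0 and apply the update.
f'(x) = 22*x + 37
f'(9.1261) = 22*9.1261 + 37 = 237.7742
x_1 = 9.1261 - 0.2*237.7742 = -38.4287


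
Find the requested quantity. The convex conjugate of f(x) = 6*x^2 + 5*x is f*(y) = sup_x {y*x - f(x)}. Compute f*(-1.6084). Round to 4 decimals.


f*(y) = sup_x {y*x - a*x^2 - b*x} = sup_x {(y-b)*x - a*x^2}
FOC: (y - b) - 2a*x = 0 => x* = (y - b)/(2a)
x* = (-1.6084 - 5)/(2*6) = -0.5507
f*(-1.6084) = (y-b)^2/(4a) = (-1.6084 - 5)^2/(4*6)
= 43.671/24 = 1.8196


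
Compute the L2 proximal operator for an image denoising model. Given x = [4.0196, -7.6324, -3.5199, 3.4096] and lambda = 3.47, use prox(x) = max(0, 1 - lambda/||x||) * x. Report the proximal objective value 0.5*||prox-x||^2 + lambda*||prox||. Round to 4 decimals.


Step 1: Compute ||x||.
||x|| = 9.921
Step 2: Compute scaling factor.
scale = max(0, 1 - 3.47/9.921) = 0.6502
Step 3: prox(x) = [2.6137, -4.9629, -2.2888, 2.217]
||prox(x)|| = 6.451
Step 4: Proximal objective.
0.5*||prox-x||^2 = 6.0205
lambda*||prox|| = 22.385
Total = 28.4053


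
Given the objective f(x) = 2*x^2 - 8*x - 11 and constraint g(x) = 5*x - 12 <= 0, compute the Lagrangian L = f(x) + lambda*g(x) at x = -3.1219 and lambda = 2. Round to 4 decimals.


Step 1: Evaluate f(x).
f(-3.1219) = 2*(-3.1219)^2 - 8*(-3.1219) - 11 = 33.4677
Step 2: Evaluate g(x).
g(-3.1219) = 5*-3.1219 - 12 = -27.6095
Step 3: Compute Lagrangian.
L = 33.4677 + 2*-27.6095 = -21.7513


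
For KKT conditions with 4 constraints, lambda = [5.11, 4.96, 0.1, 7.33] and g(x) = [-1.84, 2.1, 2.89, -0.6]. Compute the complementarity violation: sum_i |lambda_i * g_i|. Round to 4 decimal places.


KKT complementary slackness check:
lambda_1 * g_1 = 5.11 * -1.84 = -9.4024
lambda_2 * g_2 = 4.96 * 2.1 = 10.416
lambda_3 * g_3 = 0.1 * 2.89 = 0.289
lambda_4 * g_4 = 7.33 * -0.6 = -4.398
Total violation = 9.4024 + 10.416 + 0.289 + 4.398 = 24.5054


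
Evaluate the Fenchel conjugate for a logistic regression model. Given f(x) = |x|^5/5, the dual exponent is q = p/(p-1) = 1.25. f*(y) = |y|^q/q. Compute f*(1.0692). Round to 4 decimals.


The conjugate exponent q satisfies 1/p + 1/q = 1.
p = 5, so q = 5/(5 - 1) = 1.25
|y|^q = 1.0692^1.25 = 1.0872
f*(1.0692) = 1.0872 / 1.25 = 0.8698


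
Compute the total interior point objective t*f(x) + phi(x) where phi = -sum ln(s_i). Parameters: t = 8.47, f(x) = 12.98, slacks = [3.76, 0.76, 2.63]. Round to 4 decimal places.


Step 1: Compute log-barrier.
ln values: [1.3244, -0.2744, 0.967]
phi = -(1.3244 - 0.2744 + 0.967) = -2.017
Step 2: Compute augmented objective.
t*f(x) = 8.47*12.98 = 109.9406
Total = 109.9406 - 2.017 = 107.9236


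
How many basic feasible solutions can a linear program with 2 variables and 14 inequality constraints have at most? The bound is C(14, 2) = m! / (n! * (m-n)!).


Each vertex corresponds to some choice of n active constraints out of m, so the number of vertices is at most C(m, n) = m! / (n!(m-n)!).
m = 14, n = 2
Numerator: 14 * 13
Denominator: 2! = 2
C(14, 2) = 91


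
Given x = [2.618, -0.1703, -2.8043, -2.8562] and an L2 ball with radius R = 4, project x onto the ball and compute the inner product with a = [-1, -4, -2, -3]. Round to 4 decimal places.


Step 1: Compute ||x|| (intermediates to 6 decimals).
||x|| = sqrt(2.618^2 + (-0.1703)^2 + (-2.8043)^2 + (-2.8562)^2) = 4.785907
Step 2: Project.
Since ||x|| > R, scale = R/||x|| = 4/4.785907 = 0.835787, proj(x) = scale * x
proj(x) = [2.18809, -0.142335, -2.343797, -2.387175]
Step 3: Dot product.
a^T * proj(x) = -1*2.18809 - 4*(-0.142335) - 2*(-2.343797) - 3*(-2.387175) = 10.2304


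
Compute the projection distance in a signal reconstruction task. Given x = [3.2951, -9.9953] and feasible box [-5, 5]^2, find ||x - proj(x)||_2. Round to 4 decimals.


Project each component onto [-5, 5].
clip(3.2951) = 3.2951, clip(-9.9953) = -5.0
Projection = [3.2951, -5.0]
Squared diffs: [0.0, 24.953]
Distance = sqrt(24.953) = 4.9953


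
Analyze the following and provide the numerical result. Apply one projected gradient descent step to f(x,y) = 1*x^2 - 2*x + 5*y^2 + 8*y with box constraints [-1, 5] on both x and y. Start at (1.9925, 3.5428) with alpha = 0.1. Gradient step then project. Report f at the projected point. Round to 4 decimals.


Step 1: Compute gradient at (1.9925, 3.5428).
grad_x = 2*1*1.9925 - 2 = 1.985
grad_y = 2*5*3.5428 + 8 = 43.428
Step 2: Gradient step.
x_raw = 1.9925 - 0.1*1.985 = 1.794
y_raw = 3.5428 - 0.1*43.428 = -0.8
Step 3: Project onto [-1, 5].
x_proj = clip(1.794) = 1.794
y_proj = clip(-0.8) = -0.8
Step 4: Evaluate f.
f(1.794, -0.8) = -3.5696


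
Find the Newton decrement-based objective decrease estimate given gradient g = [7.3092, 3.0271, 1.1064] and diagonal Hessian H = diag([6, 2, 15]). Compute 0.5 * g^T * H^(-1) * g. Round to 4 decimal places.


Step 1: H is diagonal, so H^(-1) * g = [1.2182, 1.5136, 0.0738].
Step 2: g^T H^(-1) g = sum_i g_i^2 / H_ii
  = (7.3092)^2/6 + (3.0271)^2/2 + (1.1064)^2/15
  = 8.9041 + 4.5817 + 0.0816 = 13.5673
Step 3: Objective decrease = 0.5 * g^T H^(-1) g = 6.7837


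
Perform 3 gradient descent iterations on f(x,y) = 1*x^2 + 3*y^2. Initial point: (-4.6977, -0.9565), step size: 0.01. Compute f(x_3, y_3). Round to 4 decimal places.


Gradient descent on f(x,y) = 1*x^2 + 3*y^2.
Starting point: (-4.6977, -0.9565), alpha = 0.01
Step 1: grad_x = 2*1*-4.6977 = -9.3954, grad_y = 2*3*-0.9565 = -5.739
  x_1 = -4.6977 - 0.01*-9.3954 = -4.6037
  y_1 = -0.9565 - 0.01*-5.739 = -0.8991
Step 2: grad_x = 2*1*-4.6037 = -9.2075, grad_y = 2*3*-0.8991 = -5.3947
  x_2 = -4.6037 - 0.01*-9.2075 = -4.5117
  y_2 = -0.8991 - 0.01*-5.3947 = -0.8452
Step 3: grad_x = 2*1*-4.5117 = -9.0233, grad_y = 2*3*-0.8452 = -5.071
  x_3 = -4.5117 - 0.01*-9.0233 = -4.4214
  y_3 = -0.8452 - 0.01*-5.071 = -0.7945
f(-4.4214, -0.7945) = 1*(-4.4214)^2 + 3*(-0.7945)^2 = 21.4426


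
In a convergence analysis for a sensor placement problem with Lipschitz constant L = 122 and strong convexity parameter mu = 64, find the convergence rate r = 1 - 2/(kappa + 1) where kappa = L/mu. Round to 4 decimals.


Step 1: Compute the condition number.
kappa = L/mu = 122/64 = 1.9063
Step 2: Compute the convergence rate.
r = 1 - 2/(kappa + 1) = 1 - 2*mu/(L + mu) = (L - mu)/(L + mu) = 58/186 = 0.3118


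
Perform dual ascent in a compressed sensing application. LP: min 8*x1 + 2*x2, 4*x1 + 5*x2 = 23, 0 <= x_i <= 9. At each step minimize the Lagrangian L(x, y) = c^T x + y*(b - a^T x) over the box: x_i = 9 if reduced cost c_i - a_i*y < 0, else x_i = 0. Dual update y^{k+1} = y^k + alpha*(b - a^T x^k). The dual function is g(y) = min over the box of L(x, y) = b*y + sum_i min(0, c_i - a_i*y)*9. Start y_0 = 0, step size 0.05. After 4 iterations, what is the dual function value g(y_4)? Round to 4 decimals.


Dual ascent for LP: min 8*x1 + 2*x2, 4*x1 + 5*x2 = 23, 0 <= x_i <= 9
Step 1: y^k = 0.0, reduced costs: (8.0, 2.0)
  x^k = (0.0, 0.0), subgradient = b - a^T x = 23.0
  y^{k+1} = 0.0 + 0.05*23.0 = 1.15
Step 2: y^k = 1.15, reduced costs: (3.4, -3.75)
  x^k = (0.0, 9.0), subgradient = b - a^T x = -22.0
  y^{k+1} = 1.15 + 0.05*-22.0 = 0.05
Step 3: y^k = 0.05, reduced costs: (7.8, 1.75)
  x^k = (0.0, 0.0), subgradient = b - a^T x = 23.0
  y^{k+1} = 0.05 + 0.05*23.0 = 1.2
Step 4: y^k = 1.2, reduced costs: (3.2, -4.0)
  x^k = (0.0, 9.0), subgradient = b - a^T x = -22.0
  y^{k+1} = 1.2 + 0.05*-22.0 = 0.1
Dual objective at y_4 = 0.1: reduced costs (7.6, 1.5), box minimizer x = (0.0, 0.0)
g(y_4) = b*y + (c1 - a1*y)*x1 + (c2 - a2*y)*x2 = 23*0.1 + 7.6*0.0 + 1.5*0.0 = 2.3 + 0.0 + 0.0 = 2.3


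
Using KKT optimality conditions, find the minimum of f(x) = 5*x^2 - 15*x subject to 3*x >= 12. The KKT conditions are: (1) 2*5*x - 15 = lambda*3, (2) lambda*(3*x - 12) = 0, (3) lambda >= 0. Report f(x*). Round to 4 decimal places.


Step 1: Try lambda = 0 (constraint inactive).
x_unc = 15/(2*5) = 1.5
Check: 3*1.5 = 4.5 < 12 -- violated!
Step 2: Constraint must be active: 3*x = 12
x* = 12/3 = 4.0
lambda = (2*5*4.0 - 15)/3 = 8.3333
Step 3: Compute optimal value.
f(x*) = 5*4.0^2 - 15*4.0 = 20.0


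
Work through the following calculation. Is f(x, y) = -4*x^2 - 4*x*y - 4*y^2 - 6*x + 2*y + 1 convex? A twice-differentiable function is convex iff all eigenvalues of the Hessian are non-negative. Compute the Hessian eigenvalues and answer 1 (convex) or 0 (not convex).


The Hessian of f(x,y) = -4*x^2 - 4*x*y - 4*y^2 - 6*x + 2*y + 1 is:
H = [[-8, -4], [-4, -8]]
Trace = -8 - 8 = -16
Determinant = -8*-8 - (-4)^2 = 48
Discriminant = (-16)^2 - 4*48 = 64.0
Eigenvalues: lambda_1 = -12.0, lambda_2 = -4.0
The function is not convex.

0


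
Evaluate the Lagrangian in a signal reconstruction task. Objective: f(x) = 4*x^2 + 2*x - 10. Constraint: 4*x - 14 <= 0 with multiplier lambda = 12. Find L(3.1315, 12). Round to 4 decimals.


Step 1: Evaluate f(x).
f(3.1315) = 4*3.1315^2 + 2*3.1315 - 10 = 35.4882
Step 2: Evaluate g(x).
g(3.1315) = 4*3.1315 - 14 = -1.474
Step 3: Compute Lagrangian.
L = 35.4882 + 12*-1.474 = 17.8002
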